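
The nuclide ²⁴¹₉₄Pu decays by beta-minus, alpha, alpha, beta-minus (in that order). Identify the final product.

Start: (A, Z) = (241, 94).
After β⁻: (241, 95).
After α: (237, 93).
After α: (233, 91).
After β⁻: (233, 92).
Z = 92 is uranium.

U-233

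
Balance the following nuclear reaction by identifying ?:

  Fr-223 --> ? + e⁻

Conserve mass number: 223 = A + 0, so A = 223.
Conserve atomic number: 87 = Z − 1, so Z = 88.
Z = 88 is radium, so the species is Ra-223.

Ra-223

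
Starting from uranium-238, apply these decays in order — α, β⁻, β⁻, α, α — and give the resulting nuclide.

Start: (A, Z) = (238, 92).
After α: (234, 90).
After β⁻: (234, 91).
After β⁻: (234, 92).
After α: (230, 90).
After α: (226, 88).
Z = 88 is radium.

Ra-226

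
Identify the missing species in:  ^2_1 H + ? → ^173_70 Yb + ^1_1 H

Conserve mass number: 2 + A = 173 + 1, so A = 172.
Conserve atomic number: 1 + Z = 70 + 1, so Z = 70.
Z = 70 is ytterbium, so the species is ^172_70 Yb.

Yb-172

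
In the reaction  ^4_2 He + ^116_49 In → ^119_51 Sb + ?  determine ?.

Conserve mass number: 4 + 116 = 119 + A, so A = 1.
Conserve atomic number: 2 + 49 = 51 + Z, so Z = 0.
A = 1 and Z = 0 is ^1_0 n — a neutron.

neutron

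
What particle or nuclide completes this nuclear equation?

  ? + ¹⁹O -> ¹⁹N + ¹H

neutron

Conserve mass number: A + 19 = 19 + 1, so A = 1.
Conserve atomic number: Z + 8 = 7 + 1, so Z = 0.
A = 1 and Z = 0 is ¹n — a neutron.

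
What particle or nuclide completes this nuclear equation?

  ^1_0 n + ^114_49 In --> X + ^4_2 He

Ag-111

Conserve mass number: 1 + 114 = A + 4, so A = 111.
Conserve atomic number: 0 + 49 = Z + 2, so Z = 47.
Z = 47 is silver, so the species is ^111_47 Ag.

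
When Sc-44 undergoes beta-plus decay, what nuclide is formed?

Beta-plus decay: mass number changes by +0, atomic number by -1.
A: 44 = 44; Z: 21 − 1 = 20.
Z = 20 is calcium, so the daughter is Ca-44.

Ca-44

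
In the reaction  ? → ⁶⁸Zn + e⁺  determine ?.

Ga-68

Conserve mass number: A = 68 + 0, so A = 68.
Conserve atomic number: Z = 30 + 1, so Z = 31.
Z = 31 is gallium, so the species is ⁶⁸Ga.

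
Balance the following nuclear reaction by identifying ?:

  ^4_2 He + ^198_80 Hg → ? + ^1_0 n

Conserve mass number: 4 + 198 = A + 1, so A = 201.
Conserve atomic number: 2 + 80 = Z + 0, so Z = 82.
Z = 82 is lead, so the species is ^201_82 Pb.

Pb-201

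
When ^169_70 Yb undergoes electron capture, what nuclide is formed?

Tm-169

Electron capture: mass number changes by +0, atomic number by -1.
A: 169 = 169; Z: 70 − 1 = 69.
Z = 69 is thulium, so the daughter is ^169_69 Tm.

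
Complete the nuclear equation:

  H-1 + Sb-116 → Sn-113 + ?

Conserve mass number: 1 + 116 = 113 + A, so A = 4.
Conserve atomic number: 1 + 51 = 50 + Z, so Z = 2.
A = 4 and Z = 2 is He-4 — an alpha particle.

alpha particle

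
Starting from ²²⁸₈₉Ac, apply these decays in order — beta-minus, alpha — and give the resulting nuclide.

Ra-224

Start: (A, Z) = (228, 89).
After β⁻: (228, 90).
After α: (224, 88).
Z = 88 is radium.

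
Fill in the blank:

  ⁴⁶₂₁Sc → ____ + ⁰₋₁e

Ti-46

Conserve mass number: 46 = A + 0, so A = 46.
Conserve atomic number: 21 = Z − 1, so Z = 22.
Z = 22 is titanium, so the species is ⁴⁶₂₂Ti.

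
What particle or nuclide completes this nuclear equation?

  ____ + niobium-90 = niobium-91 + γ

neutron

Conserve mass number: A + 90 = 91 + 0, so A = 1.
Conserve atomic number: Z + 41 = 41 + 0, so Z = 0.
A = 1 and Z = 0 is neutron — a neutron.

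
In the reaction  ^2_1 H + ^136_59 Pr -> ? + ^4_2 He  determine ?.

Conserve mass number: 2 + 136 = A + 4, so A = 134.
Conserve atomic number: 1 + 59 = Z + 2, so Z = 58.
Z = 58 is cerium, so the species is ^134_58 Ce.

Ce-134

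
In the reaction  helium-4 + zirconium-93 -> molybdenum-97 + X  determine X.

Conserve mass number: 4 + 93 = 97 + A, so A = 0.
Conserve atomic number: 2 + 40 = 42 + Z, so Z = 0.
A = 0 and Z = 0 is γ — a gamma ray.

gamma ray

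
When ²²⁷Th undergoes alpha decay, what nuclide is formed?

Ra-223

Alpha decay: mass number changes by -4, atomic number by -2.
A: 227 − 4 = 223; Z: 90 − 2 = 88.
Z = 88 is radium, so the daughter is ²²³Ra.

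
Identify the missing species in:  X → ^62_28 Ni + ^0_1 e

Cu-62

Conserve mass number: A = 62 + 0, so A = 62.
Conserve atomic number: Z = 28 + 1, so Z = 29.
Z = 29 is copper, so the species is ^62_29 Cu.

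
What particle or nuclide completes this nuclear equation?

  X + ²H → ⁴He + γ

Conserve mass number: A + 2 = 4 + 0, so A = 2.
Conserve atomic number: Z + 1 = 2 + 0, so Z = 1.
A = 2 and Z = 1 is ²H — a deuteron.

deuteron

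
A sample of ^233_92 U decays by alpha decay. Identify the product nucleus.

Th-229

Alpha decay: mass number changes by -4, atomic number by -2.
A: 233 − 4 = 229; Z: 92 − 2 = 90.
Z = 90 is thorium, so the daughter is ^229_90 Th.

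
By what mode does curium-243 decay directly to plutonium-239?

ΔA = 239 − 243 = -4; ΔZ = 94 − 96 = -2.
A drops by 4 and Z drops by 2 — the signature of alpha emission.

alpha decay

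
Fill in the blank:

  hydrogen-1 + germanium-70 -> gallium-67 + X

alpha particle

Conserve mass number: 1 + 70 = 67 + A, so A = 4.
Conserve atomic number: 1 + 32 = 31 + Z, so Z = 2.
A = 4 and Z = 2 is helium-4 — an alpha particle.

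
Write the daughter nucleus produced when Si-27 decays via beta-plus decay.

Al-27

Beta-plus decay: mass number changes by +0, atomic number by -1.
A: 27 = 27; Z: 14 − 1 = 13.
Z = 13 is aluminium, so the daughter is Al-27.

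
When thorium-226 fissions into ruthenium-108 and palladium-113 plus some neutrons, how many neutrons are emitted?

5

Conserve mass number: 226 = 108 + 113 + k, so k = 226 − 221 = 5.
Check atomic number: 90 = 44 + 46 + 0 = 90. ✓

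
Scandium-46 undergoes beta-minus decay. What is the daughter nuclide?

Beta-minus decay: mass number changes by +0, atomic number by +1.
A: 46 = 46; Z: 21 + 1 = 22.
Z = 22 is titanium, so the daughter is titanium-46.

Ti-46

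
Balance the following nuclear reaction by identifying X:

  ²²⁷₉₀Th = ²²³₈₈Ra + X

Conserve mass number: 227 = 223 + A, so A = 4.
Conserve atomic number: 90 = 88 + Z, so Z = 2.
A = 4 and Z = 2 is ⁴₂He — an alpha particle.

alpha particle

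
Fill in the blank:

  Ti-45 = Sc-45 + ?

Conserve mass number: 45 = 45 + A, so A = 0.
Conserve atomic number: 22 = 21 + Z, so Z = 1.
A = 0 and Z = 1 is e⁺ — a positron.

positron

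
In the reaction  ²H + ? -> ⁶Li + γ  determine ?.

alpha particle

Conserve mass number: 2 + A = 6 + 0, so A = 4.
Conserve atomic number: 1 + Z = 3 + 0, so Z = 2.
A = 4 and Z = 2 is ⁴He — an alpha particle.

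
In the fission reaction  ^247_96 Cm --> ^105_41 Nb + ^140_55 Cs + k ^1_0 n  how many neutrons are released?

Conserve mass number: 247 = 105 + 140 + k, so k = 247 − 245 = 2.
Check atomic number: 96 = 41 + 55 + 0 = 96. ✓

2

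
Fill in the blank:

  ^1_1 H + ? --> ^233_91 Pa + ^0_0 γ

Th-232

Conserve mass number: 1 + A = 233 + 0, so A = 232.
Conserve atomic number: 1 + Z = 91 + 0, so Z = 90.
Z = 90 is thorium, so the species is ^232_90 Th.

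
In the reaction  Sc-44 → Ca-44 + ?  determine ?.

positron

Conserve mass number: 44 = 44 + A, so A = 0.
Conserve atomic number: 21 = 20 + Z, so Z = 1.
A = 0 and Z = 1 is e⁺ — a positron.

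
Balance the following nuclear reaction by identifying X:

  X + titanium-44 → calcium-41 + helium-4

neutron

Conserve mass number: A + 44 = 41 + 4, so A = 1.
Conserve atomic number: Z + 22 = 20 + 2, so Z = 0.
A = 1 and Z = 0 is neutron — a neutron.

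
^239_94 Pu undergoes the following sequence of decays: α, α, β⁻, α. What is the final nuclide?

Ac-227

Start: (A, Z) = (239, 94).
After α: (235, 92).
After α: (231, 90).
After β⁻: (231, 91).
After α: (227, 89).
Z = 89 is actinium.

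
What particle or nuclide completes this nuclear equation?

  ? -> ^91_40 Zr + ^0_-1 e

Y-91

Conserve mass number: A = 91 + 0, so A = 91.
Conserve atomic number: Z = 40 − 1, so Z = 39.
Z = 39 is yttrium, so the species is ^91_39 Y.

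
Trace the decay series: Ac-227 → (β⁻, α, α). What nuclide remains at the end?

Rn-219

Start: (A, Z) = (227, 89).
After β⁻: (227, 90).
After α: (223, 88).
After α: (219, 86).
Z = 86 is radon.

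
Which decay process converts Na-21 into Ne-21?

ΔA = 21 − 21 = 0; ΔZ = 10 − 11 = -1.
A is unchanged and Z drops by 1 — a proton has become a neutron (β⁺ emission or electron capture).

beta-plus decay or electron capture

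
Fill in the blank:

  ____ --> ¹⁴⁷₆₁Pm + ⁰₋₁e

Nd-147

Conserve mass number: A = 147 + 0, so A = 147.
Conserve atomic number: Z = 61 − 1, so Z = 60.
Z = 60 is neodymium, so the species is ¹⁴⁷₆₀Nd.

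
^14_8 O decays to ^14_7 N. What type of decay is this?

ΔA = 14 − 14 = 0; ΔZ = 7 − 8 = -1.
A is unchanged and Z drops by 1 — a proton has become a neutron (β⁺ emission or electron capture).

beta-plus decay or electron capture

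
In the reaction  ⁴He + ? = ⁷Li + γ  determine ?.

Conserve mass number: 4 + A = 7 + 0, so A = 3.
Conserve atomic number: 2 + Z = 3 + 0, so Z = 1.
A = 3 and Z = 1 is ³H — a triton.

triton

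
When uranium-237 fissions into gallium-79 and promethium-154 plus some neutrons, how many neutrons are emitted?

4

Conserve mass number: 237 = 79 + 154 + k, so k = 237 − 233 = 4.
Check atomic number: 92 = 31 + 61 + 0 = 92. ✓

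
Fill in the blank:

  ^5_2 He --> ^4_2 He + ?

neutron

Conserve mass number: 5 = 4 + A, so A = 1.
Conserve atomic number: 2 = 2 + Z, so Z = 0.
A = 1 and Z = 0 is ^1_0 n — a neutron.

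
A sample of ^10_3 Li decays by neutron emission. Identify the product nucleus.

Neutron emission: mass number changes by -1, atomic number by +0.
A: 10 − 1 = 9; Z: 3 = 3.
Z = 3 is lithium, so the daughter is ^9_3 Li.

Li-9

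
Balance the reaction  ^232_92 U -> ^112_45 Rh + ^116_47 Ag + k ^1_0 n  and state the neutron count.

4

Conserve mass number: 232 = 112 + 116 + k, so k = 232 − 228 = 4.
Check atomic number: 92 = 45 + 47 + 0 = 92. ✓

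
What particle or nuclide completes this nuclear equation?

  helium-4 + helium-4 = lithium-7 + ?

proton

Conserve mass number: 4 + 4 = 7 + A, so A = 1.
Conserve atomic number: 2 + 2 = 3 + Z, so Z = 1.
A = 1 and Z = 1 is hydrogen-1 — a proton.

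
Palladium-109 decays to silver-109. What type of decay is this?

ΔA = 109 − 109 = 0; ΔZ = 47 − 46 = +1.
A is unchanged and Z rises by 1 — a neutron has become a proton (β⁻ decay).

beta-minus decay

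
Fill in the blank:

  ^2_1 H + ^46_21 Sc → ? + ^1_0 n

Ti-47

Conserve mass number: 2 + 46 = A + 1, so A = 47.
Conserve atomic number: 1 + 21 = Z + 0, so Z = 22.
Z = 22 is titanium, so the species is ^47_22 Ti.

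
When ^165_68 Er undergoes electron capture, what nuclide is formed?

Ho-165

Electron capture: mass number changes by +0, atomic number by -1.
A: 165 = 165; Z: 68 − 1 = 67.
Z = 67 is holmium, so the daughter is ^165_67 Ho.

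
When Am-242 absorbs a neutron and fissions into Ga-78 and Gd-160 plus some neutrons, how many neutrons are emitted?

Conserve mass number: 243 = 78 + 160 + k, so k = 243 − 238 = 5.
Check atomic number: 95 = 31 + 64 + 0 = 95. ✓

5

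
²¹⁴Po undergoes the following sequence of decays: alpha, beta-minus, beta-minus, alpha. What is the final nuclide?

Start: (A, Z) = (214, 84).
After α: (210, 82).
After β⁻: (210, 83).
After β⁻: (210, 84).
After α: (206, 82).
Z = 82 is lead.

Pb-206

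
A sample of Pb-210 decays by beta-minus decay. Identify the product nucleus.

Beta-minus decay: mass number changes by +0, atomic number by +1.
A: 210 = 210; Z: 82 + 1 = 83.
Z = 83 is bismuth, so the daughter is Bi-210.

Bi-210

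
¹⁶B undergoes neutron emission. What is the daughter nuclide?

B-15

Neutron emission: mass number changes by -1, atomic number by +0.
A: 16 − 1 = 15; Z: 5 = 5.
Z = 5 is boron, so the daughter is ¹⁵B.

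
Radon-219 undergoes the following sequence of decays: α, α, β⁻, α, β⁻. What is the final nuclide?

Start: (A, Z) = (219, 86).
After α: (215, 84).
After α: (211, 82).
After β⁻: (211, 83).
After α: (207, 81).
After β⁻: (207, 82).
Z = 82 is lead.

Pb-207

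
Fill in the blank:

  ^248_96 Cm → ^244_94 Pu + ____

Conserve mass number: 248 = 244 + A, so A = 4.
Conserve atomic number: 96 = 94 + Z, so Z = 2.
A = 4 and Z = 2 is ^4_2 He — an alpha particle.

alpha particle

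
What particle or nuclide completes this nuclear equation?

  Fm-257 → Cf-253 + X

alpha particle

Conserve mass number: 257 = 253 + A, so A = 4.
Conserve atomic number: 100 = 98 + Z, so Z = 2.
A = 4 and Z = 2 is He-4 — an alpha particle.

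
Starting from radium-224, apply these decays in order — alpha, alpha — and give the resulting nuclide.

Start: (A, Z) = (224, 88).
After α: (220, 86).
After α: (216, 84).
Z = 84 is polonium.

Po-216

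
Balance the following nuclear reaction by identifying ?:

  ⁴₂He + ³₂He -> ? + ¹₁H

Li-6

Conserve mass number: 4 + 3 = A + 1, so A = 6.
Conserve atomic number: 2 + 2 = Z + 1, so Z = 3.
Z = 3 is lithium, so the species is ⁶₃Li.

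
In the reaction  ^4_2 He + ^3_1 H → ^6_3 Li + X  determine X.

Conserve mass number: 4 + 3 = 6 + A, so A = 1.
Conserve atomic number: 2 + 1 = 3 + Z, so Z = 0.
A = 1 and Z = 0 is ^1_0 n — a neutron.

neutron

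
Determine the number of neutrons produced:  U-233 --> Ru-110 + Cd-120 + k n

Conserve mass number: 233 = 110 + 120 + k, so k = 233 − 230 = 3.
Check atomic number: 92 = 44 + 48 + 0 = 92. ✓

3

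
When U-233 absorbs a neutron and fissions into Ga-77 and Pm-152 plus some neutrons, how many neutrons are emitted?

5

Conserve mass number: 234 = 77 + 152 + k, so k = 234 − 229 = 5.
Check atomic number: 92 = 31 + 61 + 0 = 92. ✓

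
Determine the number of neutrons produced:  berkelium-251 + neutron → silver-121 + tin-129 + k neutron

2

Conserve mass number: 252 = 121 + 129 + k, so k = 252 − 250 = 2.
Check atomic number: 97 = 47 + 50 + 0 = 97. ✓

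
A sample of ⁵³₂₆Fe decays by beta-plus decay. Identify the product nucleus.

Mn-53

Beta-plus decay: mass number changes by +0, atomic number by -1.
A: 53 = 53; Z: 26 − 1 = 25.
Z = 25 is manganese, so the daughter is ⁵³₂₅Mn.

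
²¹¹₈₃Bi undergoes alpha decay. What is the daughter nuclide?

Tl-207

Alpha decay: mass number changes by -4, atomic number by -2.
A: 211 − 4 = 207; Z: 83 − 2 = 81.
Z = 81 is thallium, so the daughter is ²⁰⁷₈₁Tl.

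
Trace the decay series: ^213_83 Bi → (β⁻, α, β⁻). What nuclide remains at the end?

Bi-209

Start: (A, Z) = (213, 83).
After β⁻: (213, 84).
After α: (209, 82).
After β⁻: (209, 83).
Z = 83 is bismuth.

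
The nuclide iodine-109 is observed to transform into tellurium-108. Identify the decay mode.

proton emission

ΔA = 108 − 109 = -1; ΔZ = 52 − 53 = -1.
A drops by 1 and Z drops by 1 — a proton was emitted.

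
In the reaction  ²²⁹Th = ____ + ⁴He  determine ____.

Ra-225

Conserve mass number: 229 = A + 4, so A = 225.
Conserve atomic number: 90 = Z + 2, so Z = 88.
Z = 88 is radium, so the species is ²²⁵Ra.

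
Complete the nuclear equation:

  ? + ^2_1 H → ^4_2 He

Conserve mass number: A + 2 = 4, so A = 2.
Conserve atomic number: Z + 1 = 2, so Z = 1.
A = 2 and Z = 1 is ^2_1 H — a deuteron.

deuteron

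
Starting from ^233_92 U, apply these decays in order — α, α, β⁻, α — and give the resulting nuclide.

Start: (A, Z) = (233, 92).
After α: (229, 90).
After α: (225, 88).
After β⁻: (225, 89).
After α: (221, 87).
Z = 87 is francium.

Fr-221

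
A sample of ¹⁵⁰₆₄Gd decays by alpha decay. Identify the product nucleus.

Sm-146

Alpha decay: mass number changes by -4, atomic number by -2.
A: 150 − 4 = 146; Z: 64 − 2 = 62.
Z = 62 is samarium, so the daughter is ¹⁴⁶₆₂Sm.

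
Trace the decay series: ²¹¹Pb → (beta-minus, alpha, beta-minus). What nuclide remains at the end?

Start: (A, Z) = (211, 82).
After β⁻: (211, 83).
After α: (207, 81).
After β⁻: (207, 82).
Z = 82 is lead.

Pb-207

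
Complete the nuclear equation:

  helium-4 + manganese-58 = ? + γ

Conserve mass number: 4 + 58 = A + 0, so A = 62.
Conserve atomic number: 2 + 25 = Z + 0, so Z = 27.
Z = 27 is cobalt, so the species is cobalt-62.

Co-62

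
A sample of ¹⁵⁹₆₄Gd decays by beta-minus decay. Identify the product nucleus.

Beta-minus decay: mass number changes by +0, atomic number by +1.
A: 159 = 159; Z: 64 + 1 = 65.
Z = 65 is terbium, so the daughter is ¹⁵⁹₆₅Tb.

Tb-159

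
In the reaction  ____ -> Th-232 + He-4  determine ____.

U-236

Conserve mass number: A = 232 + 4, so A = 236.
Conserve atomic number: Z = 90 + 2, so Z = 92.
Z = 92 is uranium, so the species is U-236.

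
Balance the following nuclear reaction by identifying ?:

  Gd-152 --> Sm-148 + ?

Conserve mass number: 152 = 148 + A, so A = 4.
Conserve atomic number: 64 = 62 + Z, so Z = 2.
A = 4 and Z = 2 is He-4 — an alpha particle.

alpha particle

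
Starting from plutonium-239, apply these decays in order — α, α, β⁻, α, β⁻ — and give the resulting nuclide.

Start: (A, Z) = (239, 94).
After α: (235, 92).
After α: (231, 90).
After β⁻: (231, 91).
After α: (227, 89).
After β⁻: (227, 90).
Z = 90 is thorium.

Th-227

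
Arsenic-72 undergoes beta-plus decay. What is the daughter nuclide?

Ge-72

Beta-plus decay: mass number changes by +0, atomic number by -1.
A: 72 = 72; Z: 33 − 1 = 32.
Z = 32 is germanium, so the daughter is germanium-72.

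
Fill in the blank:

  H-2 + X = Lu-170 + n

Yb-169

Conserve mass number: 2 + A = 170 + 1, so A = 169.
Conserve atomic number: 1 + Z = 71 + 0, so Z = 70.
Z = 70 is ytterbium, so the species is Yb-169.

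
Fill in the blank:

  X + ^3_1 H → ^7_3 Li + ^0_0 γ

alpha particle

Conserve mass number: A + 3 = 7 + 0, so A = 4.
Conserve atomic number: Z + 1 = 3 + 0, so Z = 2.
A = 4 and Z = 2 is ^4_2 He — an alpha particle.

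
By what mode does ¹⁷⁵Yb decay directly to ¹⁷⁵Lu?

beta-minus decay

ΔA = 175 − 175 = 0; ΔZ = 71 − 70 = +1.
A is unchanged and Z rises by 1 — a neutron has become a proton (β⁻ decay).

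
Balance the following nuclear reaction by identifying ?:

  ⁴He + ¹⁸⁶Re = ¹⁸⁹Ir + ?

neutron

Conserve mass number: 4 + 186 = 189 + A, so A = 1.
Conserve atomic number: 2 + 75 = 77 + Z, so Z = 0.
A = 1 and Z = 0 is ¹n — a neutron.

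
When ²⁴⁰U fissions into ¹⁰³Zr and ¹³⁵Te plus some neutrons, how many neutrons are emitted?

Conserve mass number: 240 = 103 + 135 + k, so k = 240 − 238 = 2.
Check atomic number: 92 = 40 + 52 + 0 = 92. ✓

2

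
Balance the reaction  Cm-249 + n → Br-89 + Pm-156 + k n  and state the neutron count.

Conserve mass number: 250 = 89 + 156 + k, so k = 250 − 245 = 5.
Check atomic number: 96 = 35 + 61 + 0 = 96. ✓

5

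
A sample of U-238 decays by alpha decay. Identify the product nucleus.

Alpha decay: mass number changes by -4, atomic number by -2.
A: 238 − 4 = 234; Z: 92 − 2 = 90.
Z = 90 is thorium, so the daughter is Th-234.

Th-234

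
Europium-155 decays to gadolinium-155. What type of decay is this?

ΔA = 155 − 155 = 0; ΔZ = 64 − 63 = +1.
A is unchanged and Z rises by 1 — a neutron has become a proton (β⁻ decay).

beta-minus decay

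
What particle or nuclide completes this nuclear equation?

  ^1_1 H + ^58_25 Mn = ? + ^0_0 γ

Conserve mass number: 1 + 58 = A + 0, so A = 59.
Conserve atomic number: 1 + 25 = Z + 0, so Z = 26.
Z = 26 is iron, so the species is ^59_26 Fe.

Fe-59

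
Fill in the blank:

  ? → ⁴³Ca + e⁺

Sc-43

Conserve mass number: A = 43 + 0, so A = 43.
Conserve atomic number: Z = 20 + 1, so Z = 21.
Z = 21 is scandium, so the species is ⁴³Sc.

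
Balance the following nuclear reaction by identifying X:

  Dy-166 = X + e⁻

Conserve mass number: 166 = A + 0, so A = 166.
Conserve atomic number: 66 = Z − 1, so Z = 67.
Z = 67 is holmium, so the species is Ho-166.

Ho-166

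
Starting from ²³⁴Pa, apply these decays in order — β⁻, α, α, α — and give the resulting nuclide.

Start: (A, Z) = (234, 91).
After β⁻: (234, 92).
After α: (230, 90).
After α: (226, 88).
After α: (222, 86).
Z = 86 is radon.

Rn-222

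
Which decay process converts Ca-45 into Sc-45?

ΔA = 45 − 45 = 0; ΔZ = 21 − 20 = +1.
A is unchanged and Z rises by 1 — a neutron has become a proton (β⁻ decay).

beta-minus decay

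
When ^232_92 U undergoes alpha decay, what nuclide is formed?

Th-228

Alpha decay: mass number changes by -4, atomic number by -2.
A: 232 − 4 = 228; Z: 92 − 2 = 90.
Z = 90 is thorium, so the daughter is ^228_90 Th.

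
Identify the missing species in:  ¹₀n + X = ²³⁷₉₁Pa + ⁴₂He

Np-240

Conserve mass number: 1 + A = 237 + 4, so A = 240.
Conserve atomic number: 0 + Z = 91 + 2, so Z = 93.
Z = 93 is neptunium, so the species is ²⁴⁰₉₃Np.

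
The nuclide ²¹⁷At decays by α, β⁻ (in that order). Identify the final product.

Start: (A, Z) = (217, 85).
After α: (213, 83).
After β⁻: (213, 84).
Z = 84 is polonium.

Po-213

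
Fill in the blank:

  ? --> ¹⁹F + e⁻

Conserve mass number: A = 19 + 0, so A = 19.
Conserve atomic number: Z = 9 − 1, so Z = 8.
Z = 8 is oxygen, so the species is ¹⁹O.

O-19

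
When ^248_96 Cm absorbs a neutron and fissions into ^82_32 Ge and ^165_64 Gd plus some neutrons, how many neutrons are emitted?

2

Conserve mass number: 249 = 82 + 165 + k, so k = 249 − 247 = 2.
Check atomic number: 96 = 32 + 64 + 0 = 96. ✓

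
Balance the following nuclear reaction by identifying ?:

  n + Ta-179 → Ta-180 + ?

Conserve mass number: 1 + 179 = 180 + A, so A = 0.
Conserve atomic number: 0 + 73 = 73 + Z, so Z = 0.
A = 0 and Z = 0 is γ — a gamma ray.

gamma ray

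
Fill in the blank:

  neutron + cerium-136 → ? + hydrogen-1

La-136

Conserve mass number: 1 + 136 = A + 1, so A = 136.
Conserve atomic number: 0 + 58 = Z + 1, so Z = 57.
Z = 57 is lanthanum, so the species is lanthanum-136.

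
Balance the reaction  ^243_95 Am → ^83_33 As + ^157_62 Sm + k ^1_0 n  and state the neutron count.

Conserve mass number: 243 = 83 + 157 + k, so k = 243 − 240 = 3.
Check atomic number: 95 = 33 + 62 + 0 = 95. ✓

3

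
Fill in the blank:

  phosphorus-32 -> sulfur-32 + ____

beta-minus particle

Conserve mass number: 32 = 32 + A, so A = 0.
Conserve atomic number: 15 = 16 + Z, so Z = -1.
A = 0 and Z = -1 is e⁻ — a beta-minus particle.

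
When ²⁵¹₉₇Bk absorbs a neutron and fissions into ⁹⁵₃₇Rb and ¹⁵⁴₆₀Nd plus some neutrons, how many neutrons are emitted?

3

Conserve mass number: 252 = 95 + 154 + k, so k = 252 − 249 = 3.
Check atomic number: 97 = 37 + 60 + 0 = 97. ✓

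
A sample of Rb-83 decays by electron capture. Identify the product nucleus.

Electron capture: mass number changes by +0, atomic number by -1.
A: 83 = 83; Z: 37 − 1 = 36.
Z = 36 is krypton, so the daughter is Kr-83.

Kr-83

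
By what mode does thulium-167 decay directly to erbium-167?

beta-plus decay or electron capture

ΔA = 167 − 167 = 0; ΔZ = 68 − 69 = -1.
A is unchanged and Z drops by 1 — a proton has become a neutron (β⁺ emission or electron capture).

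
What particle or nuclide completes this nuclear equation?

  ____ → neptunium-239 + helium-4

Am-243

Conserve mass number: A = 239 + 4, so A = 243.
Conserve atomic number: Z = 93 + 2, so Z = 95.
Z = 95 is americium, so the species is americium-243.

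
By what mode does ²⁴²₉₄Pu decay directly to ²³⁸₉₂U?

alpha decay

ΔA = 238 − 242 = -4; ΔZ = 92 − 94 = -2.
A drops by 4 and Z drops by 2 — the signature of alpha emission.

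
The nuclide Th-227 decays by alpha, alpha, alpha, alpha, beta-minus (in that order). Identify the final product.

Bi-211

Start: (A, Z) = (227, 90).
After α: (223, 88).
After α: (219, 86).
After α: (215, 84).
After α: (211, 82).
After β⁻: (211, 83).
Z = 83 is bismuth.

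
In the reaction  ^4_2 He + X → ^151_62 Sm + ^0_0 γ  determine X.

Conserve mass number: 4 + A = 151 + 0, so A = 147.
Conserve atomic number: 2 + Z = 62 + 0, so Z = 60.
Z = 60 is neodymium, so the species is ^147_60 Nd.

Nd-147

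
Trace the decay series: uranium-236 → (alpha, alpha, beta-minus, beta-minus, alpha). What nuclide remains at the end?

Start: (A, Z) = (236, 92).
After α: (232, 90).
After α: (228, 88).
After β⁻: (228, 89).
After β⁻: (228, 90).
After α: (224, 88).
Z = 88 is radium.

Ra-224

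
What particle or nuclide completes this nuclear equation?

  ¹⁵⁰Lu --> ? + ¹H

Conserve mass number: 150 = A + 1, so A = 149.
Conserve atomic number: 71 = Z + 1, so Z = 70.
Z = 70 is ytterbium, so the species is ¹⁴⁹Yb.

Yb-149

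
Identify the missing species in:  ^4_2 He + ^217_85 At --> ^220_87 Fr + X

Conserve mass number: 4 + 217 = 220 + A, so A = 1.
Conserve atomic number: 2 + 85 = 87 + Z, so Z = 0.
A = 1 and Z = 0 is ^1_0 n — a neutron.

neutron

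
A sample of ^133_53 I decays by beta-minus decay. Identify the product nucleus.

Beta-minus decay: mass number changes by +0, atomic number by +1.
A: 133 = 133; Z: 53 + 1 = 54.
Z = 54 is xenon, so the daughter is ^133_54 Xe.

Xe-133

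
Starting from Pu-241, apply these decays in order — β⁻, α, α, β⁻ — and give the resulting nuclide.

Start: (A, Z) = (241, 94).
After β⁻: (241, 95).
After α: (237, 93).
After α: (233, 91).
After β⁻: (233, 92).
Z = 92 is uranium.

U-233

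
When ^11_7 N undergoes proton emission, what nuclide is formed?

C-10

Proton emission: mass number changes by -1, atomic number by -1.
A: 11 − 1 = 10; Z: 7 − 1 = 6.
Z = 6 is carbon, so the daughter is ^10_6 C.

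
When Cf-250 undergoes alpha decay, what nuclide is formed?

Alpha decay: mass number changes by -4, atomic number by -2.
A: 250 − 4 = 246; Z: 98 − 2 = 96.
Z = 96 is curium, so the daughter is Cm-246.

Cm-246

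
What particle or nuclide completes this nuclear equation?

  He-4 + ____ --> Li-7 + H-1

Conserve mass number: 4 + A = 7 + 1, so A = 4.
Conserve atomic number: 2 + Z = 3 + 1, so Z = 2.
A = 4 and Z = 2 is He-4 — an alpha particle.

alpha particle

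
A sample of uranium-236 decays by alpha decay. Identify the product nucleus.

Alpha decay: mass number changes by -4, atomic number by -2.
A: 236 − 4 = 232; Z: 92 − 2 = 90.
Z = 90 is thorium, so the daughter is thorium-232.

Th-232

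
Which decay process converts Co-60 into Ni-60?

beta-minus decay

ΔA = 60 − 60 = 0; ΔZ = 28 − 27 = +1.
A is unchanged and Z rises by 1 — a neutron has become a proton (β⁻ decay).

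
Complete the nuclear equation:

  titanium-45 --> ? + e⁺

Conserve mass number: 45 = A + 0, so A = 45.
Conserve atomic number: 22 = Z + 1, so Z = 21.
Z = 21 is scandium, so the species is scandium-45.

Sc-45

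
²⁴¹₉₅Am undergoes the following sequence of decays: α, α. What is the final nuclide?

Pa-233

Start: (A, Z) = (241, 95).
After α: (237, 93).
After α: (233, 91).
Z = 91 is protactinium.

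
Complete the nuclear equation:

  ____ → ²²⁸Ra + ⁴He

Conserve mass number: A = 228 + 4, so A = 232.
Conserve atomic number: Z = 88 + 2, so Z = 90.
Z = 90 is thorium, so the species is ²³²Th.

Th-232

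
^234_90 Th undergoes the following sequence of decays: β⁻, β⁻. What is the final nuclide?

Start: (A, Z) = (234, 90).
After β⁻: (234, 91).
After β⁻: (234, 92).
Z = 92 is uranium.

U-234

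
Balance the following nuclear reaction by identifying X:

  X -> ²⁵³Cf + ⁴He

Fm-257

Conserve mass number: A = 253 + 4, so A = 257.
Conserve atomic number: Z = 98 + 2, so Z = 100.
Z = 100 is fermium, so the species is ²⁵⁷Fm.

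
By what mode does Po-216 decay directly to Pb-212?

ΔA = 212 − 216 = -4; ΔZ = 82 − 84 = -2.
A drops by 4 and Z drops by 2 — the signature of alpha emission.

alpha decay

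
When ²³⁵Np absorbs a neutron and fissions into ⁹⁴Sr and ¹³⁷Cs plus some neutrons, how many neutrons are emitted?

Conserve mass number: 236 = 94 + 137 + k, so k = 236 − 231 = 5.
Check atomic number: 93 = 38 + 55 + 0 = 93. ✓

5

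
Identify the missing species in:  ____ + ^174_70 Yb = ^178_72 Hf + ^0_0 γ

Conserve mass number: A + 174 = 178 + 0, so A = 4.
Conserve atomic number: Z + 70 = 72 + 0, so Z = 2.
A = 4 and Z = 2 is ^4_2 He — an alpha particle.

alpha particle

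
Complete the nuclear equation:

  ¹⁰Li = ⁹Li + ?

Conserve mass number: 10 = 9 + A, so A = 1.
Conserve atomic number: 3 = 3 + Z, so Z = 0.
A = 1 and Z = 0 is ¹n — a neutron.

neutron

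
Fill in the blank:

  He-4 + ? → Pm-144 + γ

Pr-140

Conserve mass number: 4 + A = 144 + 0, so A = 140.
Conserve atomic number: 2 + Z = 61 + 0, so Z = 59.
Z = 59 is praseodymium, so the species is Pr-140.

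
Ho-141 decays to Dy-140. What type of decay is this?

ΔA = 140 − 141 = -1; ΔZ = 66 − 67 = -1.
A drops by 1 and Z drops by 1 — a proton was emitted.

proton emission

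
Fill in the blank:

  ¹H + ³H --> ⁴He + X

gamma ray

Conserve mass number: 1 + 3 = 4 + A, so A = 0.
Conserve atomic number: 1 + 1 = 2 + Z, so Z = 0.
A = 0 and Z = 0 is γ — a gamma ray.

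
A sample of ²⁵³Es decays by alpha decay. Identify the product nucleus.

Bk-249

Alpha decay: mass number changes by -4, atomic number by -2.
A: 253 − 4 = 249; Z: 99 − 2 = 97.
Z = 97 is berkelium, so the daughter is ²⁴⁹Bk.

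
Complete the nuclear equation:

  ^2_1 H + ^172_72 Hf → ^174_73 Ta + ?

Conserve mass number: 2 + 172 = 174 + A, so A = 0.
Conserve atomic number: 1 + 72 = 73 + Z, so Z = 0.
A = 0 and Z = 0 is ^0_0 γ — a gamma ray.

gamma ray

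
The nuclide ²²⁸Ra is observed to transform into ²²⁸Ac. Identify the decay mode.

beta-minus decay

ΔA = 228 − 228 = 0; ΔZ = 89 − 88 = +1.
A is unchanged and Z rises by 1 — a neutron has become a proton (β⁻ decay).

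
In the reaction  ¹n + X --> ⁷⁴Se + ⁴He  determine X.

Conserve mass number: 1 + A = 74 + 4, so A = 77.
Conserve atomic number: 0 + Z = 34 + 2, so Z = 36.
Z = 36 is krypton, so the species is ⁷⁷Kr.

Kr-77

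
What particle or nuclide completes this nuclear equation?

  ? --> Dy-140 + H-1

Ho-141

Conserve mass number: A = 140 + 1, so A = 141.
Conserve atomic number: Z = 66 + 1, so Z = 67.
Z = 67 is holmium, so the species is Ho-141.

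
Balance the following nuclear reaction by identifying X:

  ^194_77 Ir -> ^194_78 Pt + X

Conserve mass number: 194 = 194 + A, so A = 0.
Conserve atomic number: 77 = 78 + Z, so Z = -1.
A = 0 and Z = -1 is ^0_-1 e — a beta-minus particle.

beta-minus particle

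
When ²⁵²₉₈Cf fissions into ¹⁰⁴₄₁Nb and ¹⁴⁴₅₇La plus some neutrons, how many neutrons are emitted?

Conserve mass number: 252 = 104 + 144 + k, so k = 252 − 248 = 4.
Check atomic number: 98 = 41 + 57 + 0 = 98. ✓

4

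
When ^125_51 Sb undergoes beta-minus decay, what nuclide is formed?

Te-125

Beta-minus decay: mass number changes by +0, atomic number by +1.
A: 125 = 125; Z: 51 + 1 = 52.
Z = 52 is tellurium, so the daughter is ^125_52 Te.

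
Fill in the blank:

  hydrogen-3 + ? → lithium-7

Conserve mass number: 3 + A = 7, so A = 4.
Conserve atomic number: 1 + Z = 3, so Z = 2.
A = 4 and Z = 2 is helium-4 — an alpha particle.

alpha particle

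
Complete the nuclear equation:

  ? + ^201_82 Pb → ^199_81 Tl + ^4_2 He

Conserve mass number: A + 201 = 199 + 4, so A = 2.
Conserve atomic number: Z + 82 = 81 + 2, so Z = 1.
A = 2 and Z = 1 is ^2_1 H — a deuteron.

deuteron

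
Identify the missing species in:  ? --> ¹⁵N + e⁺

O-15

Conserve mass number: A = 15 + 0, so A = 15.
Conserve atomic number: Z = 7 + 1, so Z = 8.
Z = 8 is oxygen, so the species is ¹⁵O.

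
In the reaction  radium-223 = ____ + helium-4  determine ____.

Rn-219

Conserve mass number: 223 = A + 4, so A = 219.
Conserve atomic number: 88 = Z + 2, so Z = 86.
Z = 86 is radon, so the species is radon-219.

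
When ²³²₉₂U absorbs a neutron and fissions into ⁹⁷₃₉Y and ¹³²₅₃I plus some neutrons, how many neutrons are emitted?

4

Conserve mass number: 233 = 97 + 132 + k, so k = 233 − 229 = 4.
Check atomic number: 92 = 39 + 53 + 0 = 92. ✓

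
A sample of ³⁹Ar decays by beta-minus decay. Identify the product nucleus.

Beta-minus decay: mass number changes by +0, atomic number by +1.
A: 39 = 39; Z: 18 + 1 = 19.
Z = 19 is potassium, so the daughter is ³⁹K.

K-39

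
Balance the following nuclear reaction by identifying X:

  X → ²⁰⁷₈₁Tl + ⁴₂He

Conserve mass number: A = 207 + 4, so A = 211.
Conserve atomic number: Z = 81 + 2, so Z = 83.
Z = 83 is bismuth, so the species is ²¹¹₈₃Bi.

Bi-211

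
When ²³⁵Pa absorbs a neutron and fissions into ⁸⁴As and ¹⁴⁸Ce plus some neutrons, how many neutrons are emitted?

Conserve mass number: 236 = 84 + 148 + k, so k = 236 − 232 = 4.
Check atomic number: 91 = 33 + 58 + 0 = 91. ✓

4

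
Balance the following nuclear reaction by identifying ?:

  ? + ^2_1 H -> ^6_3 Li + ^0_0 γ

Conserve mass number: A + 2 = 6 + 0, so A = 4.
Conserve atomic number: Z + 1 = 3 + 0, so Z = 2.
A = 4 and Z = 2 is ^4_2 He — an alpha particle.

alpha particle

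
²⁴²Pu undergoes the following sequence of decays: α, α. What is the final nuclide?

Th-234

Start: (A, Z) = (242, 94).
After α: (238, 92).
After α: (234, 90).
Z = 90 is thorium.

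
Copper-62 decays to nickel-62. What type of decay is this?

beta-plus decay or electron capture

ΔA = 62 − 62 = 0; ΔZ = 28 − 29 = -1.
A is unchanged and Z drops by 1 — a proton has become a neutron (β⁺ emission or electron capture).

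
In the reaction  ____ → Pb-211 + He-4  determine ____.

Conserve mass number: A = 211 + 4, so A = 215.
Conserve atomic number: Z = 82 + 2, so Z = 84.
Z = 84 is polonium, so the species is Po-215.

Po-215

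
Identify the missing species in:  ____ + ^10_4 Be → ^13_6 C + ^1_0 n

alpha particle

Conserve mass number: A + 10 = 13 + 1, so A = 4.
Conserve atomic number: Z + 4 = 6 + 0, so Z = 2.
A = 4 and Z = 2 is ^4_2 He — an alpha particle.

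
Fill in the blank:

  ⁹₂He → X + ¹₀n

Conserve mass number: 9 = A + 1, so A = 8.
Conserve atomic number: 2 = Z + 0, so Z = 2.
Z = 2 is helium, so the species is ⁸₂He.

He-8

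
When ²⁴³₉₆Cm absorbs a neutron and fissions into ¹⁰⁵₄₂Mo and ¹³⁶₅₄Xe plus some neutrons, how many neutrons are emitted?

Conserve mass number: 244 = 105 + 136 + k, so k = 244 − 241 = 3.
Check atomic number: 96 = 42 + 54 + 0 = 96. ✓

3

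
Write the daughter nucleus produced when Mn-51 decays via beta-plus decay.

Cr-51

Beta-plus decay: mass number changes by +0, atomic number by -1.
A: 51 = 51; Z: 25 − 1 = 24.
Z = 24 is chromium, so the daughter is Cr-51.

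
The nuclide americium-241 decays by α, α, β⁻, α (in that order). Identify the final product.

Th-229

Start: (A, Z) = (241, 95).
After α: (237, 93).
After α: (233, 91).
After β⁻: (233, 92).
After α: (229, 90).
Z = 90 is thorium.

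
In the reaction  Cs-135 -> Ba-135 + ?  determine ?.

beta-minus particle

Conserve mass number: 135 = 135 + A, so A = 0.
Conserve atomic number: 55 = 56 + Z, so Z = -1.
A = 0 and Z = -1 is e⁻ — a beta-minus particle.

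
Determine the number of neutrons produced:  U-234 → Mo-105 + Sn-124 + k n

Conserve mass number: 234 = 105 + 124 + k, so k = 234 − 229 = 5.
Check atomic number: 92 = 42 + 50 + 0 = 92. ✓

5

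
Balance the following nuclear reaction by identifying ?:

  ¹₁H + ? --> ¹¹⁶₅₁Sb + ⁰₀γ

Conserve mass number: 1 + A = 116 + 0, so A = 115.
Conserve atomic number: 1 + Z = 51 + 0, so Z = 50.
Z = 50 is tin, so the species is ¹¹⁵₅₀Sn.

Sn-115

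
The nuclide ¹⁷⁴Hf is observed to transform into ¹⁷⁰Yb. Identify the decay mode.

ΔA = 170 − 174 = -4; ΔZ = 70 − 72 = -2.
A drops by 4 and Z drops by 2 — the signature of alpha emission.

alpha decay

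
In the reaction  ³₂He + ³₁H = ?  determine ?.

Li-6

Conserve mass number: 3 + 3 = A, so A = 6.
Conserve atomic number: 2 + 1 = Z, so Z = 3.
Z = 3 is lithium, so the species is ⁶₃Li.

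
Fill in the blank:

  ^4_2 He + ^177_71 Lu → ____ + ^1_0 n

Ta-180

Conserve mass number: 4 + 177 = A + 1, so A = 180.
Conserve atomic number: 2 + 71 = Z + 0, so Z = 73.
Z = 73 is tantalum, so the species is ^180_73 Ta.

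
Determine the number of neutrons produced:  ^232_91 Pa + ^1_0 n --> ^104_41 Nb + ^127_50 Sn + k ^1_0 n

Conserve mass number: 233 = 104 + 127 + k, so k = 233 − 231 = 2.
Check atomic number: 91 = 41 + 50 + 0 = 91. ✓

2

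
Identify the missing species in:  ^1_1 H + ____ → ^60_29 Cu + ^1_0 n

Conserve mass number: 1 + A = 60 + 1, so A = 60.
Conserve atomic number: 1 + Z = 29 + 0, so Z = 28.
Z = 28 is nickel, so the species is ^60_28 Ni.

Ni-60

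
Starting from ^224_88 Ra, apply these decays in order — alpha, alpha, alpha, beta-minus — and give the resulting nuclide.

Bi-212

Start: (A, Z) = (224, 88).
After α: (220, 86).
After α: (216, 84).
After α: (212, 82).
After β⁻: (212, 83).
Z = 83 is bismuth.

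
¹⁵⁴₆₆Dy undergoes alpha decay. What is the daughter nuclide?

Alpha decay: mass number changes by -4, atomic number by -2.
A: 154 − 4 = 150; Z: 66 − 2 = 64.
Z = 64 is gadolinium, so the daughter is ¹⁵⁰₆₄Gd.

Gd-150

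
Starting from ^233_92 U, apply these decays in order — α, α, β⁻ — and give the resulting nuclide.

Start: (A, Z) = (233, 92).
After α: (229, 90).
After α: (225, 88).
After β⁻: (225, 89).
Z = 89 is actinium.

Ac-225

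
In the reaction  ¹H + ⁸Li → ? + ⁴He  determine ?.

He-5

Conserve mass number: 1 + 8 = A + 4, so A = 5.
Conserve atomic number: 1 + 3 = Z + 2, so Z = 2.
Z = 2 is helium, so the species is ⁵He.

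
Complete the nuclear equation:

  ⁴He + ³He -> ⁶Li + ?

Conserve mass number: 4 + 3 = 6 + A, so A = 1.
Conserve atomic number: 2 + 2 = 3 + Z, so Z = 1.
A = 1 and Z = 1 is ¹H — a proton.

proton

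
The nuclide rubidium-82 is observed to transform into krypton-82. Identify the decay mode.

ΔA = 82 − 82 = 0; ΔZ = 36 − 37 = -1.
A is unchanged and Z drops by 1 — a proton has become a neutron (β⁺ emission or electron capture).

beta-plus decay or electron capture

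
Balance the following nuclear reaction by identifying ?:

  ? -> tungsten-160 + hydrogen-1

Re-161

Conserve mass number: A = 160 + 1, so A = 161.
Conserve atomic number: Z = 74 + 1, so Z = 75.
Z = 75 is rhenium, so the species is rhenium-161.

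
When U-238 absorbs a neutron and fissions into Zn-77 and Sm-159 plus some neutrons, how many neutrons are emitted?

3

Conserve mass number: 239 = 77 + 159 + k, so k = 239 − 236 = 3.
Check atomic number: 92 = 30 + 62 + 0 = 92. ✓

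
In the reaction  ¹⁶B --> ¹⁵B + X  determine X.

neutron

Conserve mass number: 16 = 15 + A, so A = 1.
Conserve atomic number: 5 = 5 + Z, so Z = 0.
A = 1 and Z = 0 is ¹n — a neutron.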